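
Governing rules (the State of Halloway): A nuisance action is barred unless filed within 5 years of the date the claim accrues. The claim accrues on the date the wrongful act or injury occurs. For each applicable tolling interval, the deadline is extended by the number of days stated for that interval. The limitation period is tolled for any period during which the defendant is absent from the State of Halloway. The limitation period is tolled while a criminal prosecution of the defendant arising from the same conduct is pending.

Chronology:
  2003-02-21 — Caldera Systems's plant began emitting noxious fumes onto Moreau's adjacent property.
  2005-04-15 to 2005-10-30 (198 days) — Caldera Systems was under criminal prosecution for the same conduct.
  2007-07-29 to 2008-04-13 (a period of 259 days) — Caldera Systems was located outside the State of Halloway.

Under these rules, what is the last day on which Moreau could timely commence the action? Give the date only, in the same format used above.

2009-05-23

The claim accrued on 2003-02-21, the date of the act.
Adding the 5 years base period to 2003-02-21 gives a deadline of 2008-02-21, before any tolling.
Because the pending criminal prosecution ran from 2005-04-15 to 2005-10-30, the deadline is extended by 198 days to 2008-09-06.
The defendant's absence from the jurisdiction from 2007-07-29 to 2008-04-13 tolled the period for 259 days, extending the deadline to 2009-05-23.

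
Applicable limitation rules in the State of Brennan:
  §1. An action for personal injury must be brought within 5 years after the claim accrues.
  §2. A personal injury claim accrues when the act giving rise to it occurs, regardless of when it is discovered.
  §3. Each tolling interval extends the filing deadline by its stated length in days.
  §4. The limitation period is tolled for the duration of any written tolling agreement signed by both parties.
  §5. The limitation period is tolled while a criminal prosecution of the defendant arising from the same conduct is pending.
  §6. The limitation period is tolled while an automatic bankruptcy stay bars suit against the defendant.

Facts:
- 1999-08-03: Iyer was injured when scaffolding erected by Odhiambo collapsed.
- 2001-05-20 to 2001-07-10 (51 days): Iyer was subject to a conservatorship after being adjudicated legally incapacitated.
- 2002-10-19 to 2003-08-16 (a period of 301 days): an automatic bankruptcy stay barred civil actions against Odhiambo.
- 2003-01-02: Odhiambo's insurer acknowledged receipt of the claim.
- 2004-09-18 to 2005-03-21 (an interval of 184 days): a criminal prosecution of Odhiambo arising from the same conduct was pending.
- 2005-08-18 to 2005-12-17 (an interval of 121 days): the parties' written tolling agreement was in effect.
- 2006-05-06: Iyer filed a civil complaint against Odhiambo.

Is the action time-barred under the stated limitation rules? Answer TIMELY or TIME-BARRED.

The claim accrued on 1999-08-03, the date of the act.
The untolled deadline — 5 years after 1999-08-03 — is 2004-08-03.
Because the automatic bankruptcy stay ran from 2002-10-19 to 2003-08-16, the deadline is extended by 301 days to 2005-05-31.
Because the pending criminal prosecution ran from 2004-09-18 to 2005-03-21, the deadline is extended by 184 days to 2005-12-01.
Because the written tolling agreement ran from 2005-08-18 to 2005-12-17, the deadline is extended by 121 days to 2006-04-01.
No stated provision tolls the period for the plaintiff's incapacity, so the interval from 2001-05-20 to 2001-07-10 has no effect on the deadline.
The other events in the timeline have no effect on the limitation period under the stated rules.
Iyer filed on 2006-05-06, after the 2006-04-01 deadline, so the action is time-barred.

TIME-BARRED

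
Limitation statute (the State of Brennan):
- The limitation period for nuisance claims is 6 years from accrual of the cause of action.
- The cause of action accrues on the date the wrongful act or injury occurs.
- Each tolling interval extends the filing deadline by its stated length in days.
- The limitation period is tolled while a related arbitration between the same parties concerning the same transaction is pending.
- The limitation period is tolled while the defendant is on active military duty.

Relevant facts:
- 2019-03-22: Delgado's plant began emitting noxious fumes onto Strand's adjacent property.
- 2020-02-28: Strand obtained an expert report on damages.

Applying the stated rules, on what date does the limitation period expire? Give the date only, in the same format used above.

2025-03-22

The cause of action accrued on 2019-03-22, the date of the act.
Adding the 6 years base period to 2019-03-22 gives a deadline of 2025-03-22, before any tolling.
None of the other events listed affects the running of the period under the stated rules.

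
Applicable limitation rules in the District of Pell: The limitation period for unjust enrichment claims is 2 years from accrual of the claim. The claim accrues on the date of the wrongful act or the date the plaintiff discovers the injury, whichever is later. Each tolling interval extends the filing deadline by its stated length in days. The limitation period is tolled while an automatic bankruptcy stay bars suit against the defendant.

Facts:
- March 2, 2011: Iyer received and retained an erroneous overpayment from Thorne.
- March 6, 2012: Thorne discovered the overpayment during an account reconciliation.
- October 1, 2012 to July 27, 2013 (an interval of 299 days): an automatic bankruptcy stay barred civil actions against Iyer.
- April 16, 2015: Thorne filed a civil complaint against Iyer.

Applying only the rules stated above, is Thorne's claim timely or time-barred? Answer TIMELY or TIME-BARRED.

The claim accrued on March 6, 2012 — the later of the March 2, 2011 act and the March 6, 2012 discovery.
2 years from March 6, 2012 is March 6, 2014.
Because the automatic bankruptcy stay ran from October 1, 2012 to July 27, 2013, the deadline is extended by 299 days to December 30, 2014.
Filing on April 16, 2015 missed the December 30, 2014 deadline — the action is time-barred.

TIME-BARRED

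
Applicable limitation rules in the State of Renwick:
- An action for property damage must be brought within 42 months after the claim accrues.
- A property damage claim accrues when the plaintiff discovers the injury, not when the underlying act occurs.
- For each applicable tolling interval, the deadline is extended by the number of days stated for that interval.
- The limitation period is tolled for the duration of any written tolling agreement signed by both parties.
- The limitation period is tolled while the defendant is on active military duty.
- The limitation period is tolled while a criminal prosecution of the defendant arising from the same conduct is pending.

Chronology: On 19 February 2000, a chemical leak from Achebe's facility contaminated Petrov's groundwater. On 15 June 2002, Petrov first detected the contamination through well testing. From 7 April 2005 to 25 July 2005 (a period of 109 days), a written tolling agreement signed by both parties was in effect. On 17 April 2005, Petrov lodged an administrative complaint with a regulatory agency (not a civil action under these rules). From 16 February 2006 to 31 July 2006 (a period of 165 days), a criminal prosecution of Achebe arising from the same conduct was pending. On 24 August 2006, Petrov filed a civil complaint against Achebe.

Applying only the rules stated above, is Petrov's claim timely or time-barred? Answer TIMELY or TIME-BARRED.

Accrual is tied to discovery, so the period began on 15 June 2002 rather than on 19 February 2000 when the act occurred.
The untolled deadline — 42 months after 15 June 2002 — is 15 December 2005.
The period was tolled for 109 days by the written tolling agreement (7 April 2005 to 25 July 2005), pushing the deadline to 3 April 2006.
The period was tolled for 165 days by the pending criminal prosecution (16 February 2006 to 31 July 2006), pushing the deadline to 15 September 2006.
The other events in the timeline have no effect on the limitation period under the stated rules.
The 24 August 2006 filing precedes the 15 September 2006 deadline; the claim is timely.

TIMELY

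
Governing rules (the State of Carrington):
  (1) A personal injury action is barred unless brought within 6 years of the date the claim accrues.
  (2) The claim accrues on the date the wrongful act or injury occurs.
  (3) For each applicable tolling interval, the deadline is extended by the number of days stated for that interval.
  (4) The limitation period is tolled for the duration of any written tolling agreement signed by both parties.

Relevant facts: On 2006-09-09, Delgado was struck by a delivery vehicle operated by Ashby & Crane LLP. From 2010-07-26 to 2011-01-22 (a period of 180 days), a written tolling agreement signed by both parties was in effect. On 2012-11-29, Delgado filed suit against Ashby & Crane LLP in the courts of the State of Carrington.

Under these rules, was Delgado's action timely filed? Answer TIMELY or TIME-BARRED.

TIMELY

The limitation period began to run on 2006-09-09.
Adding the 6 years base period to 2006-09-09 gives a deadline of 2012-09-09, before any tolling.
The period was tolled for 180 days by the written tolling agreement (2010-07-26 to 2011-01-22), pushing the deadline to 2013-03-08.
The 2012-11-29 filing precedes the 2013-03-08 deadline; the claim is timely.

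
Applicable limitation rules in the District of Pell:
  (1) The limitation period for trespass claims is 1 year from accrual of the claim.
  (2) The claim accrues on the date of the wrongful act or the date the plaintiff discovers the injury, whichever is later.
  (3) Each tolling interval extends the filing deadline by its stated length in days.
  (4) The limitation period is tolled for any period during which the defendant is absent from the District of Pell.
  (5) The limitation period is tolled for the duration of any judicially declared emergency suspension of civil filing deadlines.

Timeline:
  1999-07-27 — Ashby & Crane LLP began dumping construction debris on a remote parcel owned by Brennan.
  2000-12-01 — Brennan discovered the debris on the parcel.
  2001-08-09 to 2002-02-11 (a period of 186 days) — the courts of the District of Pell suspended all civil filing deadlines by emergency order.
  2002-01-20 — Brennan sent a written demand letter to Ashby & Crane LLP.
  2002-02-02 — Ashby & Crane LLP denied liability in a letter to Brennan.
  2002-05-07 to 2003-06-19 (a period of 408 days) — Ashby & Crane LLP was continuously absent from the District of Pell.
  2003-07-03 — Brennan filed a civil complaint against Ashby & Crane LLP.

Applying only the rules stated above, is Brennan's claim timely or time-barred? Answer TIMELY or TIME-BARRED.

The claim accrued on 2000-12-01 — the later of the 1999-07-27 act and the 2000-12-01 discovery.
The untolled deadline — 1 year after 2000-12-01 — is 2001-12-01.
The period was tolled for 186 days by the emergency suspension of filing deadlines (2001-08-09 to 2002-02-11), pushing the deadline to 2002-06-05.
The period was tolled for 408 days by the defendant's absence from the jurisdiction (2002-05-07 to 2003-06-19), pushing the deadline to 2003-07-18.
None of the other events listed affects the running of the period under the stated rules.
Filing on 2003-07-03 beat the 2003-07-18 deadline — the action is timely.

TIMELY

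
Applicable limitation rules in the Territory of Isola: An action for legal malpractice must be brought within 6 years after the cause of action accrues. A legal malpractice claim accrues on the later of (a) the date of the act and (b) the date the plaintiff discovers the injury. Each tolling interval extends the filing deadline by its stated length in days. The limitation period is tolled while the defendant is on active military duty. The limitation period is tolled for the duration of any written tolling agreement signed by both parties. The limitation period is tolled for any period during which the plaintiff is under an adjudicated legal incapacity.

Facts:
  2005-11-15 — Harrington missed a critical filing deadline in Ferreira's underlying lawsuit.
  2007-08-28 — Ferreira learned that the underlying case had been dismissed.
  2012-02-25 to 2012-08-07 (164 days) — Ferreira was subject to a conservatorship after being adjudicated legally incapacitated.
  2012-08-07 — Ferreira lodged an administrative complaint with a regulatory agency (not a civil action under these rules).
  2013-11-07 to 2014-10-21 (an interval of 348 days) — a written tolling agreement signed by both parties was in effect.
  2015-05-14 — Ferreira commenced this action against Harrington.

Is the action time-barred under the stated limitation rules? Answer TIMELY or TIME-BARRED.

TIME-BARRED

The claim accrued on 2007-08-28 — the later of the 2005-11-15 act and the 2007-08-28 discovery.
The untolled deadline — 6 years after 2007-08-28 — is 2013-08-28.
Because the plaintiff's legal incapacity ran from 2012-02-25 to 2012-08-07, the deadline is extended by 164 days to 2014-02-08.
The period was tolled for 348 days by the written tolling agreement (2013-11-07 to 2014-10-21), pushing the deadline to 2015-01-22.
The other events in the timeline have no effect on the limitation period under the stated rules.
Filing on 2015-05-14 missed the 2015-01-22 deadline — the action is time-barred.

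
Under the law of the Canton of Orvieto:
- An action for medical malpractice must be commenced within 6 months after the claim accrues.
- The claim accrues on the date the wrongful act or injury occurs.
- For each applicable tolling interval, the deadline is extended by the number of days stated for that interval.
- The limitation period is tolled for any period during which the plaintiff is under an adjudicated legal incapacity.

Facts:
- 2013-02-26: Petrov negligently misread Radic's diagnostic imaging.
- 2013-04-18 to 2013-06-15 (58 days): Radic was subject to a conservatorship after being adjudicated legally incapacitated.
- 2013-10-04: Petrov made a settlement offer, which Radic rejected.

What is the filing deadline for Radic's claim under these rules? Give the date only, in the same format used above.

2013-10-23

The limitation period began to run on 2013-02-26.
The untolled deadline — 6 months after 2013-02-26 — is 2013-08-26.
The plaintiff's legal incapacity from 2013-04-18 to 2013-06-15 tolled the period for 58 days, extending the deadline to 2013-10-23.
The other events in the timeline have no effect on the limitation period under the stated rules.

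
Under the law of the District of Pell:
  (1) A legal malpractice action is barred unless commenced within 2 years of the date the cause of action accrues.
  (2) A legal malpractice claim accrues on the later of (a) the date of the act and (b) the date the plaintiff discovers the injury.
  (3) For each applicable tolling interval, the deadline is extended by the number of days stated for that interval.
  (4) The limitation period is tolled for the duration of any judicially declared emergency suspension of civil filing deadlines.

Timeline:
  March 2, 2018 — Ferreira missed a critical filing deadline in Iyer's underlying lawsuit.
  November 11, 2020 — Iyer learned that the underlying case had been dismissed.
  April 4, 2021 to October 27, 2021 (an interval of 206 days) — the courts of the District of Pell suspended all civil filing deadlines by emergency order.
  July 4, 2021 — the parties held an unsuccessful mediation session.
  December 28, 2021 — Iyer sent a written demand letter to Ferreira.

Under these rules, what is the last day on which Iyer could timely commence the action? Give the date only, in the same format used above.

The claim accrued on November 11, 2020 — the later of the March 2, 2018 act and the November 11, 2020 discovery.
The untolled deadline — 2 years after November 11, 2020 — is November 11, 2022.
Because the emergency suspension of filing deadlines ran from April 4, 2021 to October 27, 2021, the deadline is extended by 206 days to June 5, 2023.
None of the other events listed affects the running of the period under the stated rules.

June 5, 2023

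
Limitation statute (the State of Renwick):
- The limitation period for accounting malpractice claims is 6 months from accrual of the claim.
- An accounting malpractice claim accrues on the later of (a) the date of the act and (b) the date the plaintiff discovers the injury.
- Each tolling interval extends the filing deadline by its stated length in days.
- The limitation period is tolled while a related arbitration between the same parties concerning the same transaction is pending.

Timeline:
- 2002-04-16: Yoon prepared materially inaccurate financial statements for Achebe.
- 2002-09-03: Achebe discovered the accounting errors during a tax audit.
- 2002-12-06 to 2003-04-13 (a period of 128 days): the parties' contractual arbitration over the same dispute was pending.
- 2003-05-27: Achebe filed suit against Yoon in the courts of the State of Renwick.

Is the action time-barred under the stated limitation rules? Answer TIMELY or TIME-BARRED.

The claim accrued on 2002-09-03 — the later of the 2002-04-16 act and the 2002-09-03 discovery.
Adding the 6 months base period to 2002-09-03 gives a deadline of 2003-03-03, before any tolling.
Because the pending related arbitration ran from 2002-12-06 to 2003-04-13, the deadline is extended by 128 days to 2003-07-09.
Achebe filed on 2003-05-27, before the 2003-07-09 deadline, so the action is timely.

TIMELY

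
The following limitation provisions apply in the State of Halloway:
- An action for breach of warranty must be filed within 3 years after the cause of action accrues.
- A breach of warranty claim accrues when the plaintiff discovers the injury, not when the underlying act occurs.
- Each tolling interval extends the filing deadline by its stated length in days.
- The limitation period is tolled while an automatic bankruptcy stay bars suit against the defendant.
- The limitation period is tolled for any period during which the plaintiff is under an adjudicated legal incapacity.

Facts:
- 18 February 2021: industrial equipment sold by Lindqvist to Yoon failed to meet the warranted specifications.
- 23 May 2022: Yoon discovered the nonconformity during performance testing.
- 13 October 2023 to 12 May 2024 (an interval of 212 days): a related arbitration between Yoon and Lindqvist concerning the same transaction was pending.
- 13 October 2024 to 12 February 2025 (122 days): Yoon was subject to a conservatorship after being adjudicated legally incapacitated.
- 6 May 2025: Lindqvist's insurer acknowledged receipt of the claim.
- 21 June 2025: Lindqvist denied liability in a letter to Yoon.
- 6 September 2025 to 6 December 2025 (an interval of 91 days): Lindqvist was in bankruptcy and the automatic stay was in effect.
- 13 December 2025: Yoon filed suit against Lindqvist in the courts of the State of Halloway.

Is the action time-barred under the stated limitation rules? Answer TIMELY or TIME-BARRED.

TIMELY

Under the discovery rule, the claim accrued on 23 May 2022, when Yoon discovered the injury — not on the 18 February 2021 date of the underlying act.
3 years from 23 May 2022 is 23 May 2025.
The period was tolled for 122 days by the plaintiff's legal incapacity (13 October 2024 to 12 February 2025), pushing the deadline to 22 September 2025.
The automatic bankruptcy stay from 6 September 2025 to 6 December 2025 tolled the period for 91 days, extending the deadline to 22 December 2025.
No stated provision tolls the period for a pending arbitration, so the interval from 13 October 2023 to 12 May 2024 has no effect on the deadline.
None of the other events listed affects the running of the period under the stated rules.
Filing on 13 December 2025 beat the 22 December 2025 deadline — the action is timely.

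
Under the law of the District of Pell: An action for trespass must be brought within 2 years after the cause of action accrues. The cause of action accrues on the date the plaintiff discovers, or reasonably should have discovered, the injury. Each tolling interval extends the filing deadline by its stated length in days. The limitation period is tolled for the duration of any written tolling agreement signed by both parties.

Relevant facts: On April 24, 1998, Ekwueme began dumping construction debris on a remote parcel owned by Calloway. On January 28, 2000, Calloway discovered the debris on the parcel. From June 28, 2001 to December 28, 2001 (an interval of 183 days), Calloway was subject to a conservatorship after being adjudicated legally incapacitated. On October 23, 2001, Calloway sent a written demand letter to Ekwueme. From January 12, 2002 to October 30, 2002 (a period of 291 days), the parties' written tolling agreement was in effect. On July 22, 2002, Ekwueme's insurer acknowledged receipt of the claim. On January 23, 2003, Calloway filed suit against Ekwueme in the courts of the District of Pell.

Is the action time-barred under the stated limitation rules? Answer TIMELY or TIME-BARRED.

Accrual is tied to discovery, so the period began on January 28, 2000 rather than on April 24, 1998 when the act occurred.
Adding the 2 years base period to January 28, 2000 gives a deadline of January 28, 2002, before any tolling.
Because the written tolling agreement ran from January 12, 2002 to October 30, 2002, the deadline is extended by 291 days to November 15, 2002.
Although the plaintiff's incapacity ran from June 28, 2001 to December 28, 2001, the stated rules do not make that a tolling event, so it is disregarded.
Nothing else in the chronology tolls or restarts the period.
Calloway filed on January 23, 2003, after the November 15, 2002 deadline, so the action is time-barred.

TIME-BARRED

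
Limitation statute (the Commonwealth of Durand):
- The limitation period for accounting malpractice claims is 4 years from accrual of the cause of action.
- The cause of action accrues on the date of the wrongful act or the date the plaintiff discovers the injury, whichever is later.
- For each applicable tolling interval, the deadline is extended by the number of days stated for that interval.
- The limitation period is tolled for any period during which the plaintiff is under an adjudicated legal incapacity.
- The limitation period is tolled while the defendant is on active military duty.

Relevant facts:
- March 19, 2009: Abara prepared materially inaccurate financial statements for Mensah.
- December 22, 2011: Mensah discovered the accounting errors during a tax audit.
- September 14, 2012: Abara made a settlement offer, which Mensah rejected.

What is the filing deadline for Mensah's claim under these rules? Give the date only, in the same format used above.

December 22, 2015

The claim accrued on December 22, 2011 — the later of the March 19, 2009 act and the December 22, 2011 discovery.
Adding the 4 years base period to December 22, 2011 gives a deadline of December 22, 2015, before any tolling.
Nothing else in the chronology tolls or restarts the period.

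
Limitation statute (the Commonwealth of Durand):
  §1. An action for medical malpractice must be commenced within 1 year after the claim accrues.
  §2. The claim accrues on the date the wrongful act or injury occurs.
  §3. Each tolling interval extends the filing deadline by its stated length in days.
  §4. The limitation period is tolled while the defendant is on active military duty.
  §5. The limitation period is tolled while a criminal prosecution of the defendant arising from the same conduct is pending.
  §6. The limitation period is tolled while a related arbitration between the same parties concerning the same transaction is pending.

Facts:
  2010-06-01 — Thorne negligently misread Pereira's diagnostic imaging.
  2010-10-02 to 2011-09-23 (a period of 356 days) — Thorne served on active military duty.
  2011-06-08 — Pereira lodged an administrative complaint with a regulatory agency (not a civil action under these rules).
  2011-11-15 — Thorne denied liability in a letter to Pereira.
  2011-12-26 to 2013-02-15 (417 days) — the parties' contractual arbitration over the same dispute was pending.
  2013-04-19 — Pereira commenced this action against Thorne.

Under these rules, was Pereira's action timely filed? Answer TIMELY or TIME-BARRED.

TIMELY

The limitation period began to run on 2010-06-01.
Adding the 1 year base period to 2010-06-01 gives a deadline of 2011-06-01, before any tolling.
Because the defendant's active military service ran from 2010-10-02 to 2011-09-23, the deadline is extended by 356 days to 2012-05-22.
Because the pending related arbitration ran from 2011-12-26 to 2013-02-15, the deadline is extended by 417 days to 2013-07-13.
The other events in the timeline have no effect on the limitation period under the stated rules.
Filing on 2013-04-19 beat the 2013-07-13 deadline — the action is timely.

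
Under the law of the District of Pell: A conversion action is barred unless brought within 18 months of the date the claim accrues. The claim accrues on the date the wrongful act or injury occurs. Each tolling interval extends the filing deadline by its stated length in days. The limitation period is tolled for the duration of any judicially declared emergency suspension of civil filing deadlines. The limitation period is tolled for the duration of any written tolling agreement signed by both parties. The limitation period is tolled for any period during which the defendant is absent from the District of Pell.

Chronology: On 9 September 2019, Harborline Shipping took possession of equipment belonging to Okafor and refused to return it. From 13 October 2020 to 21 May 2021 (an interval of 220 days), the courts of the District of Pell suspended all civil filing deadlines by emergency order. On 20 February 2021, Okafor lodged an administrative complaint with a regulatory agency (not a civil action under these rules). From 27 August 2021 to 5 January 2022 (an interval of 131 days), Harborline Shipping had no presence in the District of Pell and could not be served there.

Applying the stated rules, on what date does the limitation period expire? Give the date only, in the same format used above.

23 February 2022

The limitation period began to run on 9 September 2019.
18 months from 9 September 2019 is 9 March 2021.
The emergency suspension of filing deadlines from 13 October 2020 to 21 May 2021 tolled the period for 220 days, extending the deadline to 15 October 2021.
The defendant's absence from the jurisdiction from 27 August 2021 to 5 January 2022 tolled the period for 131 days, extending the deadline to 23 February 2022.
The other events in the timeline have no effect on the limitation period under the stated rules.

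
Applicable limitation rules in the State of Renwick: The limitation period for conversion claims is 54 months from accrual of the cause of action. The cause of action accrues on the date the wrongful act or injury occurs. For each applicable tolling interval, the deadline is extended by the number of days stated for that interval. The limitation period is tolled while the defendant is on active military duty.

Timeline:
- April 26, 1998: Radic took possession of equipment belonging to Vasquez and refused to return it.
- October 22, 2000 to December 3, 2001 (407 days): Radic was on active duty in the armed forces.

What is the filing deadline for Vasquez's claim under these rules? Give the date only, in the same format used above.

December 7, 2003

The limitation period began to run on April 26, 1998.
The untolled deadline — 54 months after April 26, 1998 — is October 26, 2002.
The period was tolled for 407 days by the defendant's active military service (October 22, 2000 to December 3, 2001), pushing the deadline to December 7, 2003.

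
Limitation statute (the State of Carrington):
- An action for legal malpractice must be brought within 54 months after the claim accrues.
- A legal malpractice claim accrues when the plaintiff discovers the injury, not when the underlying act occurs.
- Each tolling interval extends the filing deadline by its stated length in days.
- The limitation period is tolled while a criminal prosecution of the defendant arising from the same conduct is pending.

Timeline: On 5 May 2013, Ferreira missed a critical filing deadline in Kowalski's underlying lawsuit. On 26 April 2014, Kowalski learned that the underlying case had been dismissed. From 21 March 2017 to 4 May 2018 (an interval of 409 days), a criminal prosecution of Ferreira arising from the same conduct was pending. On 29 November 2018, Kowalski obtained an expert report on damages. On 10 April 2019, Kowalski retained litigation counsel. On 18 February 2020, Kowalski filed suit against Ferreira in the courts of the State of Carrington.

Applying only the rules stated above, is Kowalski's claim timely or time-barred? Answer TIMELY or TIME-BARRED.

TIME-BARRED

Accrual is tied to discovery, so the period began on 26 April 2014 rather than on 5 May 2013 when the act occurred.
54 months from 26 April 2014 is 26 October 2018.
The period was tolled for 409 days by the pending criminal prosecution (21 March 2017 to 4 May 2018), pushing the deadline to 9 December 2019.
Nothing else in the chronology tolls or restarts the period.
Filing on 18 February 2020 missed the 9 December 2019 deadline — the action is time-barred.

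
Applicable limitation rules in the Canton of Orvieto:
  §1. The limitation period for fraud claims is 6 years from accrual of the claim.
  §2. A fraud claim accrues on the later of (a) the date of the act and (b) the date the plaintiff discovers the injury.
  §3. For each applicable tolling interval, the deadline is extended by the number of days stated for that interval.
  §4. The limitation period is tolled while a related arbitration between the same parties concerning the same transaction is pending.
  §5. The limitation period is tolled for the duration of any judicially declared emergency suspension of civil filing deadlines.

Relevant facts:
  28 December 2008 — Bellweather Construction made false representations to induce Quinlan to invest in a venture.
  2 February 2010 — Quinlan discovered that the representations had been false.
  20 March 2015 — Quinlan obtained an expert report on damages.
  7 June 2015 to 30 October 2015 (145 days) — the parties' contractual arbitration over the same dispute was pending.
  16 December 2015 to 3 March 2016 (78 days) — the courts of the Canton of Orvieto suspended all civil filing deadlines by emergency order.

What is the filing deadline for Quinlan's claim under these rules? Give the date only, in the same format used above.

12 September 2016

Because discovery on 2 February 2010 post-dates the 28 December 2008 act, accrual under the later-of rule falls on 2 February 2010.
The untolled deadline — 6 years after 2 February 2010 — is 2 February 2016.
The pending related arbitration from 7 June 2015 to 30 October 2015 tolled the period for 145 days, extending the deadline to 26 June 2016.
The period was tolled for 78 days by the emergency suspension of filing deadlines (16 December 2015 to 3 March 2016), pushing the deadline to 12 September 2016.
None of the other events listed affects the running of the period under the stated rules.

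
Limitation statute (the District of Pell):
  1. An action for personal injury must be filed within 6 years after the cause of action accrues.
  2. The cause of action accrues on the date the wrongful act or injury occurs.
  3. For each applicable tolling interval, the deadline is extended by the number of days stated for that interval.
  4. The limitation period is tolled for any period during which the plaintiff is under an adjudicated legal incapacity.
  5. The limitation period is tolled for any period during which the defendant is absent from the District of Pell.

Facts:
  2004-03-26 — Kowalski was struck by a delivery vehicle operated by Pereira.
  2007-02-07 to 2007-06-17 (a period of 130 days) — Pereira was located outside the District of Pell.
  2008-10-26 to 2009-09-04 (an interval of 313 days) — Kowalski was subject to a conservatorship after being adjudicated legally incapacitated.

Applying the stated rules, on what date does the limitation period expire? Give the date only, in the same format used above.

2011-06-12

The limitation period began to run on 2004-03-26.
The untolled deadline — 6 years after 2004-03-26 — is 2010-03-26.
Because the defendant's absence from the jurisdiction ran from 2007-02-07 to 2007-06-17, the deadline is extended by 130 days to 2010-08-03.
The period was tolled for 313 days by the plaintiff's legal incapacity (2008-10-26 to 2009-09-04), pushing the deadline to 2011-06-12.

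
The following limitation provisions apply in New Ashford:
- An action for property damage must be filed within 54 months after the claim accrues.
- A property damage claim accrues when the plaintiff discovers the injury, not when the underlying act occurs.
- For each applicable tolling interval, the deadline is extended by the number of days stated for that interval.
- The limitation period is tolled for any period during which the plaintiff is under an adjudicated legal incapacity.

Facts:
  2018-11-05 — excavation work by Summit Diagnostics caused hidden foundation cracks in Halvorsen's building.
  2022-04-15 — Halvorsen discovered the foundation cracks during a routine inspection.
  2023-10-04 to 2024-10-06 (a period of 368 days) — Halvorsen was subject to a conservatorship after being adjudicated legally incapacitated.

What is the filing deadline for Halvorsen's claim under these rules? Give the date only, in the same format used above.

2027-10-18

Accrual is tied to discovery, so the period began on 2022-04-15 rather than on 2018-11-05 when the act occurred.
Adding the 54 months base period to 2022-04-15 gives a deadline of 2026-10-15, before any tolling.
The plaintiff's legal incapacity from 2023-10-04 to 2024-10-06 tolled the period for 368 days, extending the deadline to 2027-10-18.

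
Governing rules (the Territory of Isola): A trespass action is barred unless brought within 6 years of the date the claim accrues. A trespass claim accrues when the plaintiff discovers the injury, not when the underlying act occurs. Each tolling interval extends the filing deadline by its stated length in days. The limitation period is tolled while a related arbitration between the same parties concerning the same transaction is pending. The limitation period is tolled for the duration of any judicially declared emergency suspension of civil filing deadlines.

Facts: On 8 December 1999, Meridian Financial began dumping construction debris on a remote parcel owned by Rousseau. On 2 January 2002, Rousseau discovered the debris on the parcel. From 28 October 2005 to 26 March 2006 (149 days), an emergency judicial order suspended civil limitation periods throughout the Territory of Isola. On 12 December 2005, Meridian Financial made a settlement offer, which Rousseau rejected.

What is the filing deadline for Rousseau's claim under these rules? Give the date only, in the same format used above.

Under the discovery rule, the claim accrued on 2 January 2002, when Rousseau discovered the injury — not on the 8 December 1999 date of the underlying act.
The untolled deadline — 6 years after 2 January 2002 — is 2 January 2008.
The emergency suspension of filing deadlines from 28 October 2005 to 26 March 2006 tolled the period for 149 days, extending the deadline to 30 May 2008.
The other events in the timeline have no effect on the limitation period under the stated rules.

30 May 2008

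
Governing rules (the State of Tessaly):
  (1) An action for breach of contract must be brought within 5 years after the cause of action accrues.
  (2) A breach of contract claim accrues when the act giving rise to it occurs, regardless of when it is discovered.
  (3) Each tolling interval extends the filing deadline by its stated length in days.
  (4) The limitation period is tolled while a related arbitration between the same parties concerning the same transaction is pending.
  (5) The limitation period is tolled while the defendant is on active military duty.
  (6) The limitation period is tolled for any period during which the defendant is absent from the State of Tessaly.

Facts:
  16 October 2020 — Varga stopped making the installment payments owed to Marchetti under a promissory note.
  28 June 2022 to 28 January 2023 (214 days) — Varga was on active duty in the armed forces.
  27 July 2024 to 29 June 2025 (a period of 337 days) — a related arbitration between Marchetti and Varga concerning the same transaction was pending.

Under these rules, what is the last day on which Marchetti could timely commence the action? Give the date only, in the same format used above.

20 April 2027

The claim accrued on 16 October 2020, when the wrongful act occurred.
The untolled deadline — 5 years after 16 October 2020 — is 16 October 2025.
The period was tolled for 214 days by the defendant's active military service (28 June 2022 to 28 January 2023), pushing the deadline to 18 May 2026.
The period was tolled for 337 days by the pending related arbitration (27 July 2024 to 29 June 2025), pushing the deadline to 20 April 2027.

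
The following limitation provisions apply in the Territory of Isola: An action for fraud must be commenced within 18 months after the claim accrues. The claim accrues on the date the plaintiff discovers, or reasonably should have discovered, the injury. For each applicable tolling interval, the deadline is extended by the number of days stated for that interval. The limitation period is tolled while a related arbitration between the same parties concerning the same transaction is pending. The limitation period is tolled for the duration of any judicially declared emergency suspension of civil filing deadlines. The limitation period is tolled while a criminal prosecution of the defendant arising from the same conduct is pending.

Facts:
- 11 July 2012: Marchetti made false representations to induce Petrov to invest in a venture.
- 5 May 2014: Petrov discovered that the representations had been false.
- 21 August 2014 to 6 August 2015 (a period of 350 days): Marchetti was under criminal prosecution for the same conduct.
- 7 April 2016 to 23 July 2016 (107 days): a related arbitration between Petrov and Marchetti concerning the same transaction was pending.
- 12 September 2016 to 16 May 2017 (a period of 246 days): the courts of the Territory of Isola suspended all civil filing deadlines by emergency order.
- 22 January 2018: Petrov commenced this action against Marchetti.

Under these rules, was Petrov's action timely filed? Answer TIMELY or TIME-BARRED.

TIME-BARRED

Under the discovery rule, the claim accrued on 5 May 2014, when Petrov discovered the injury — not on the 11 July 2012 date of the underlying act.
Adding the 18 months base period to 5 May 2014 gives a deadline of 5 November 2015, before any tolling.
The period was tolled for 350 days by the pending criminal prosecution (21 August 2014 to 6 August 2015), pushing the deadline to 20 October 2016.
The period was tolled for 107 days by the pending related arbitration (7 April 2016 to 23 July 2016), pushing the deadline to 4 February 2017.
Because the emergency suspension of filing deadlines ran from 12 September 2016 to 16 May 2017, the deadline is extended by 246 days to 8 October 2017.
Petrov filed on 22 January 2018, after the 8 October 2017 deadline, so the action is time-barred.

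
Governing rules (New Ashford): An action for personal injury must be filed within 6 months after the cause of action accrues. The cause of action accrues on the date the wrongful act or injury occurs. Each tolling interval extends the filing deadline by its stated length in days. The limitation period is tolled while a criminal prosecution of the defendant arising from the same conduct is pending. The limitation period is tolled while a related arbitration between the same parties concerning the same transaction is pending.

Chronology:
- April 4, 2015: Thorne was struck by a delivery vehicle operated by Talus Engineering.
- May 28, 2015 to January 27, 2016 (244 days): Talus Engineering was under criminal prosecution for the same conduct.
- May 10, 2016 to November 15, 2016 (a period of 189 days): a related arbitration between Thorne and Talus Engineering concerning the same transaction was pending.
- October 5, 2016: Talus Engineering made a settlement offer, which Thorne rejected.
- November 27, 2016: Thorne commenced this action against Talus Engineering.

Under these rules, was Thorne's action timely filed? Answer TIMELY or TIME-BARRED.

TIMELY

The cause of action accrued on April 4, 2015, the date of the act.
6 months from April 4, 2015 is October 4, 2015.
Because the pending criminal prosecution ran from May 28, 2015 to January 27, 2016, the deadline is extended by 244 days to June 4, 2016.
The period was tolled for 189 days by the pending related arbitration (May 10, 2016 to November 15, 2016), pushing the deadline to December 10, 2016.
The other events in the timeline have no effect on the limitation period under the stated rules.
Filing on November 27, 2016 beat the December 10, 2016 deadline — the action is timely.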